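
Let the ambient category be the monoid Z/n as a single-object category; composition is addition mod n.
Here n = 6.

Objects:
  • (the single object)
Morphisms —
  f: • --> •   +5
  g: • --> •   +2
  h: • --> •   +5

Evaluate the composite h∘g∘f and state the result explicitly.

  0 +5≡5 +2≡1 +5≡0  (mod 6)
composite: +0

Answer: +0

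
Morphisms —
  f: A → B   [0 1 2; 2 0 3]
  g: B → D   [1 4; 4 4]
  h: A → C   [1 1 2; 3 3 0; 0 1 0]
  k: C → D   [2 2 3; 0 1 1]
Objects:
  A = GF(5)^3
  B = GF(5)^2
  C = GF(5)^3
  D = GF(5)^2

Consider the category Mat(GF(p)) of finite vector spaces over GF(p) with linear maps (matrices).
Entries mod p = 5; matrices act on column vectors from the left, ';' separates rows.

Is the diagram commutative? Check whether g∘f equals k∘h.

Answer: COMMUTES

Trace:
1) trace f;g:
  e0=⟨1,0,0⟩ f→⟨0,2⟩ g→⟨3,3⟩
  e1=⟨0,1,0⟩ f→⟨1,0⟩ g→⟨1,4⟩
  e2=⟨0,0,1⟩ f→⟨2,3⟩ g→⟨4,0⟩
  composite₁ = [3 1 4; 3 4 0]
2) trace h;k:
  e0=⟨1,0,0⟩ h→⟨1,3,0⟩ k→⟨3,3⟩
  e1=⟨0,1,0⟩ h→⟨1,3,1⟩ k→⟨1,4⟩
  e2=⟨0,0,1⟩ h→⟨2,0,0⟩ k→⟨4,0⟩
  composite₂ = [3 1 4; 3 4 0]
Equal? YES — commutes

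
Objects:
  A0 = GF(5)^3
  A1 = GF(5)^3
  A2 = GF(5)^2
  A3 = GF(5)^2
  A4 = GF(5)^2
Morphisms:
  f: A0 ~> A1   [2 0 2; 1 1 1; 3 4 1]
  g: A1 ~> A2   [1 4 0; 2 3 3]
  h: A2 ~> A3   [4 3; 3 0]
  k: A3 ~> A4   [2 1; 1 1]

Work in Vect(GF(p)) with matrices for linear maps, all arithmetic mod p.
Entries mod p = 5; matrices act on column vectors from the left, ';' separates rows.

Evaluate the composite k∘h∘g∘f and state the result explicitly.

  e0=⟨1,0,0⟩ f~>⟨2,1,3⟩ g~>⟨1,1⟩ h~>⟨2,3⟩ k~>⟨2,0⟩
  e1=⟨0,1,0⟩ f~>⟨0,1,4⟩ g~>⟨4,0⟩ h~>⟨1,2⟩ k~>⟨4,3⟩
  e2=⟨0,0,1⟩ f~>⟨2,1,1⟩ g~>⟨1,0⟩ h~>⟨4,3⟩ k~>⟨1,2⟩
⟦path⟧: [2 4 1; 0 3 2]

Answer: [2 4 1; 0 3 2]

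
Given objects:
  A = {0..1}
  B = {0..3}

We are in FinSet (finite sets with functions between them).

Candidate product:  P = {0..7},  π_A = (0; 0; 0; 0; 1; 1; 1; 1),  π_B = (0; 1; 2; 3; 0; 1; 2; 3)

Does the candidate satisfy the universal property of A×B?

|A|·|B| = 2·4 = 8;  |P| = 8
Check the pairing map k ↦ (π_A(k), π_B(k)):
  0 : (0,0)
  1 : (0,1)
  2 : (0,2)
  3 : (0,3)
  4 : (1,0)
  5 : (1,1)
  6 : (1,2)
  7 : (1,3)
distinct pairs in image: 8 / 8 needed
  → bijection onto A×B; projections well-typed.

Answer: VALID PRODUCT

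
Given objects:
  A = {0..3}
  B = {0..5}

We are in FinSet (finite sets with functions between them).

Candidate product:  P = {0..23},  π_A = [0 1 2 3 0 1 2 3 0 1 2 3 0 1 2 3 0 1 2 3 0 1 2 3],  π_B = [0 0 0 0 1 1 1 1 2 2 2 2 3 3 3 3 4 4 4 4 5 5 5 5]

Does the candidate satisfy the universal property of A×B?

Answer: VALID PRODUCT

Derivation:
|A|·|B| = 4·6 = 24;  |P| = 24
Check the pairing map k ↦ (π_A(k), π_B(k)):
  0 ↦ (0,0)
  1 ↦ (1,0)
  2 ↦ (2,0)
  3 ↦ (3,0)
  4 ↦ (0,1)
  5 ↦ (1,1)
  6 ↦ (2,1)
  7 ↦ (3,1)
  8 ↦ (0,2)
  9 ↦ (1,2)
  10 ↦ (2,2)
  11 ↦ (3,2)
  12 ↦ (0,3)
  13 ↦ (1,3)
  14 ↦ (2,3)
  15 ↦ (3,3)
  16 ↦ (0,4)
  17 ↦ (1,4)
  18 ↦ (2,4)
  19 ↦ (3,4)
  20 ↦ (0,5)
  21 ↦ (1,5)
  22 ↦ (2,5)
  23 ↦ (3,5)
distinct pairs in image: 24 / 24 needed
  → bijection onto A×B; projections well-typed.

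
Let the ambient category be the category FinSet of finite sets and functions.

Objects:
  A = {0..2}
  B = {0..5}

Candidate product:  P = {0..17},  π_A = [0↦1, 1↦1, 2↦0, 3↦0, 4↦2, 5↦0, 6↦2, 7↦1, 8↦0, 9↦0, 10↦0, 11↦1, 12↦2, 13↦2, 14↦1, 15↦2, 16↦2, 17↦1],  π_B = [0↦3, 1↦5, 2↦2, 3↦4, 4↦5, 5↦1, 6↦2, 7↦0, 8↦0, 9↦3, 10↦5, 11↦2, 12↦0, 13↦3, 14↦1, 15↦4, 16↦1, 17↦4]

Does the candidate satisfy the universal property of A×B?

|A|·|B| = 3·6 = 18;  |P| = 18
Check the pairing map k ↦ (π_A(k), π_B(k)):
  0 ↦ (1,3)
  1 ↦ (1,5)
  2 ↦ (0,2)
  3 ↦ (0,4)
  4 ↦ (2,5)
  5 ↦ (0,1)
  6 ↦ (2,2)
  7 ↦ (1,0)
  8 ↦ (0,0)
  9 ↦ (0,3)
  10 ↦ (0,5)
  11 ↦ (1,2)
  12 ↦ (2,0)
  13 ↦ (2,3)
  14 ↦ (1,1)
  15 ↦ (2,4)
  16 ↦ (2,1)
  17 ↦ (1,4)
distinct pairs in image: 18 / 18 needed
  → bijection onto A×B; projections well-typed.

Answer: VALID PRODUCT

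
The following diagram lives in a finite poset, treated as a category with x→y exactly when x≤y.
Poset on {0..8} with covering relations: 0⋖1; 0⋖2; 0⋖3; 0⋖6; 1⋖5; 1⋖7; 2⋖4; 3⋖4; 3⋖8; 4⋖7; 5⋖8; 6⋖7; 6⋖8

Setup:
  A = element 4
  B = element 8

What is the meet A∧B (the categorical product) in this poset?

{x : x<=A ∧ x<=B} = {0,3}  (A=4, B=8)
  0 <= 3
  3 <= 3
glb = 3

Answer: A∧B = 3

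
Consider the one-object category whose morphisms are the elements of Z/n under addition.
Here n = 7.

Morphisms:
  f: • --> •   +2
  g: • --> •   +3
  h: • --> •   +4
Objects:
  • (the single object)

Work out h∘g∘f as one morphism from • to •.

Answer: +2

Trace:
  0 +2≡2 +3≡5 +4≡2  (mod 7)
⟦path⟧: +2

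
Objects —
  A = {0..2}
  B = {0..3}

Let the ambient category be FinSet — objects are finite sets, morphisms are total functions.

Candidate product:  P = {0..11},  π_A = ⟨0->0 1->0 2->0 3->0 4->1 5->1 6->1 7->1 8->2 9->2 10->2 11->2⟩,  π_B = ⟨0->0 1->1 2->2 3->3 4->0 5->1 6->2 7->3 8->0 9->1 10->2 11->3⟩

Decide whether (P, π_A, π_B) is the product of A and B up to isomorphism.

|A|·|B| = 3·4 = 12;  |P| = 12
Check the pairing map k ↦ (π_A(k), π_B(k)):
  0 -> (0,0)
  1 -> (0,1)
  2 -> (0,2)
  3 -> (0,3)
  4 -> (1,0)
  5 -> (1,1)
  6 -> (1,2)
  7 -> (1,3)
  8 -> (2,0)
  9 -> (2,1)
  10 -> (2,2)
  11 -> (2,3)
distinct pairs in image: 12 / 12 needed
  → bijection onto A×B; projections well-typed.

Answer: VALID PRODUCT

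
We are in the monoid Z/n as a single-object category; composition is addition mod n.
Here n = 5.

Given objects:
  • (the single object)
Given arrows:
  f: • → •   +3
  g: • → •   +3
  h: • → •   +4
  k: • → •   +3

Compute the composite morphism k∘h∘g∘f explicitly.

  0 +3≡3 +3≡1 +4≡0 +3≡3  (mod 5)
composite: +3

Answer: +3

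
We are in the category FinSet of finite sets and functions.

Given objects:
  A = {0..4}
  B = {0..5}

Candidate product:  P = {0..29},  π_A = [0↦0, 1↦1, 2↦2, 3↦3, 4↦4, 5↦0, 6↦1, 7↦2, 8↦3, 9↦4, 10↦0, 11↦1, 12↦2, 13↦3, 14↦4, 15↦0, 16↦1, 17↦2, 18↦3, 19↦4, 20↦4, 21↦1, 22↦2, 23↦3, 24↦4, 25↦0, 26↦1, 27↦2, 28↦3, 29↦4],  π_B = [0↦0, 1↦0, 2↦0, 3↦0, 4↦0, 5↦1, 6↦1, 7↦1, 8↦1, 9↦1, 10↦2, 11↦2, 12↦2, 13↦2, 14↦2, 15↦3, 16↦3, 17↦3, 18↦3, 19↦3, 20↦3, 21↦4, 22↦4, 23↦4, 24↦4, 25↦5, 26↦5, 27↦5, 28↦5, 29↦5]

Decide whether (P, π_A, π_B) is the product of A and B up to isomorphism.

Answer: NOT A VALID PRODUCT — duplicate pair at indices 19,20

Work:
|A|·|B| = 5·6 = 30;  |P| = 30
Check the pairing map k ↦ (π_A(k), π_B(k)):
  0 ↦ (0,0)
  1 ↦ (1,0)
  2 ↦ (2,0)
  3 ↦ (3,0)
  4 ↦ (4,0)
  5 ↦ (0,1)
  6 ↦ (1,1)
  7 ↦ (2,1)
  8 ↦ (3,1)
  9 ↦ (4,1)
  10 ↦ (0,2)
  11 ↦ (1,2)
  12 ↦ (2,2)
  13 ↦ (3,2)
  14 ↦ (4,2)
  15 ↦ (0,3)
  16 ↦ (1,3)
  17 ↦ (2,3)
  18 ↦ (3,3)
  19 ↦ (4,3)
  20 ↦ (4,3)  ✗ repeats pair of k=19
  21 ↦ (1,4)
  22 ↦ (2,4)
  23 ↦ (3,4)
  24 ↦ (4,4)
  25 ↦ (0,5)
  26 ↦ (1,5)
  27 ↦ (2,5)
  28 ↦ (3,5)
  29 ↦ (4,5)
distinct pairs in image: 29 / 30 needed
  → (4,3) hit at k=19 and k=20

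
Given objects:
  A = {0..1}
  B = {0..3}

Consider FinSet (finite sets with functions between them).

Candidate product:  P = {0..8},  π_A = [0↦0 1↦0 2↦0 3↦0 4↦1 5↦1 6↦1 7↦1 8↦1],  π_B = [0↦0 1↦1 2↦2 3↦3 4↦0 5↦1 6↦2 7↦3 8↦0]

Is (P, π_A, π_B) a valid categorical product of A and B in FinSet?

|A|·|B| = 2·4 = 8;  |P| = 9
  → cardinalities differ; no bijection possible.

Answer: NOT A VALID PRODUCT — |P|=9 ≠ |A|·|B|=8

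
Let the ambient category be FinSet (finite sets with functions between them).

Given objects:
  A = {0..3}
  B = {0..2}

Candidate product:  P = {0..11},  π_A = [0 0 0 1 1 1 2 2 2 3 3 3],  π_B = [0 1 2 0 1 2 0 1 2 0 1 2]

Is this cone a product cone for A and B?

|A|·|B| = 4·3 = 12;  |P| = 12
Check the pairing map k ↦ (π_A(k), π_B(k)):
  0 -> (0,0)
  1 -> (0,1)
  2 -> (0,2)
  3 -> (1,0)
  4 -> (1,1)
  5 -> (1,2)
  6 -> (2,0)
  7 -> (2,1)
  8 -> (2,2)
  9 -> (3,0)
  10 -> (3,1)
  11 -> (3,2)
distinct pairs in image: 12 / 12 needed
  → bijection onto A×B; projections well-typed.

Answer: VALID PRODUCT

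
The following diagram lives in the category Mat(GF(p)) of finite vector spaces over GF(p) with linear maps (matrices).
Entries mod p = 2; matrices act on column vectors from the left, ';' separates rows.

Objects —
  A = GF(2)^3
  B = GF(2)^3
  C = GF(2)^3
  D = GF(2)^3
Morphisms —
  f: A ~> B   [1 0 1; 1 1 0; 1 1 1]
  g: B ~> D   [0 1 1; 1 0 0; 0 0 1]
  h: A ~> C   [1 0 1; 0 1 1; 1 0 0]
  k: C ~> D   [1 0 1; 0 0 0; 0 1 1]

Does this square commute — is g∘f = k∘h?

Answer: DOES NOT COMMUTE

Trace:
Path 1 = f;g:
  e0=⟨1,0,0⟩ f~>⟨1,1,1⟩ g~>⟨0,1,1⟩
  e1=⟨0,1,0⟩ f~>⟨0,1,1⟩ g~>⟨0,0,1⟩
  e2=⟨0,0,1⟩ f~>⟨1,0,1⟩ g~>⟨1,1,1⟩
  ⟦path⟧₁ = [0 0 1; 1 0 1; 1 1 1]
Path 2 = h;k:
  e0=⟨1,0,0⟩ h~>⟨1,0,1⟩ k~>⟨0,0,1⟩
  e1=⟨0,1,0⟩ h~>⟨0,1,0⟩ k~>⟨0,0,1⟩
  e2=⟨0,0,1⟩ h~>⟨1,1,0⟩ k~>⟨1,0,1⟩
  ⟦path⟧₂ = [0 0 1; 0 0 0; 1 1 1]
Equal? NO — does not commute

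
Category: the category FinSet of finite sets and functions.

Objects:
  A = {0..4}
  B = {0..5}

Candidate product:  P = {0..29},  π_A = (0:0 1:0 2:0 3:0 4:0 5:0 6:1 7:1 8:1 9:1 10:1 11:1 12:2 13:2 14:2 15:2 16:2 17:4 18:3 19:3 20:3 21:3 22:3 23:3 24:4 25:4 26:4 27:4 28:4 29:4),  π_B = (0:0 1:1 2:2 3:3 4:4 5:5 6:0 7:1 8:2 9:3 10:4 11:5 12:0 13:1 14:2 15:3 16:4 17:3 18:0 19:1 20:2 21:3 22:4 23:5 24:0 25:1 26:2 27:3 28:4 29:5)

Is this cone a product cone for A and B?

Answer: NOT A VALID PRODUCT — duplicate pair at indices 27,17

Trace:
|A|·|B| = 5·6 = 30;  |P| = 30
Check the pairing map k ↦ (π_A(k), π_B(k)):
  0 : (0,0)
  1 : (0,1)
  2 : (0,2)
  3 : (0,3)
  4 : (0,4)
  5 : (0,5)
  6 : (1,0)
  7 : (1,1)
  8 : (1,2)
  9 : (1,3)
  10 : (1,4)
  11 : (1,5)
  12 : (2,0)
  13 : (2,1)
  14 : (2,2)
  15 : (2,3)
  16 : (2,4)
  17 : (4,3)
  18 : (3,0)
  19 : (3,1)
  20 : (3,2)
  21 : (3,3)
  22 : (3,4)
  23 : (3,5)
  24 : (4,0)
  25 : (4,1)
  26 : (4,2)
  27 : (4,3)  ✗ repeats pair of k=17
  28 : (4,4)
  29 : (4,5)
distinct pairs in image: 29 / 30 needed
  → (4,3) hit at k=17 and k=27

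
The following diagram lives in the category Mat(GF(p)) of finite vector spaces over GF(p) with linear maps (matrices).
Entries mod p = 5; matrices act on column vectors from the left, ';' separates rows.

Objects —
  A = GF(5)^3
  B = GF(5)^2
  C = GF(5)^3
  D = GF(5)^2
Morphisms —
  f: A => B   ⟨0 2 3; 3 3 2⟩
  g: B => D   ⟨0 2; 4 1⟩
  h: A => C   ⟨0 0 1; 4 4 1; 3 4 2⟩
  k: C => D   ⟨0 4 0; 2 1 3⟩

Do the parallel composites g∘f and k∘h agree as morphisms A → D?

Answer: COMMUTES

Derivation:
1) trace f;g:
  e0=(1,0,0) f=>(0,3) g=>(1,3)
  e1=(0,1,0) f=>(2,3) g=>(1,1)
  e2=(0,0,1) f=>(3,2) g=>(4,4)
  result₁ = ⟨1 1 4; 3 1 4⟩
2) trace h;k:
  e0=(1,0,0) h=>(0,4,3) k=>(1,3)
  e1=(0,1,0) h=>(0,4,4) k=>(1,1)
  e2=(0,0,1) h=>(1,1,2) k=>(4,4)
  result₂ = ⟨1 1 4; 3 1 4⟩
Equal? equal; square commutes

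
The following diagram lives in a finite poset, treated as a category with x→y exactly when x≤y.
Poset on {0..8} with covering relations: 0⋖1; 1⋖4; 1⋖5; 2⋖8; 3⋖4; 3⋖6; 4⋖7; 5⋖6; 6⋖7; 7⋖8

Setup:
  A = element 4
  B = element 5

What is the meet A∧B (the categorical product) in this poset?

Answer: A∧B = 1

Derivation:
{x : x<=A ∧ x<=B} = {0,1}  (A=4, B=5)
  0 <= 1
  1 <= 1
glb = 1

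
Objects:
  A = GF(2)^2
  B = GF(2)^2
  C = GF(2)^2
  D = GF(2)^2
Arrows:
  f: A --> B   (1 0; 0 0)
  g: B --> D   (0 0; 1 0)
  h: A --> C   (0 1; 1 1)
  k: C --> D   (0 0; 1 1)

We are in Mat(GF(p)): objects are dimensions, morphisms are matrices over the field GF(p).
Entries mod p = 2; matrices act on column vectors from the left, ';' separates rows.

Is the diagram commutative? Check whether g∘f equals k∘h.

Answer: COMMUTES

Work:
1) trace f;g:
  e0=[1,0] f-->[1,0] g-->[0,1]
  e1=[0,1] f-->[0,0] g-->[0,0]
  composite₁ = (0 0; 1 0)
2) trace h;k:
  e0=[1,0] h-->[0,1] k-->[0,1]
  e1=[0,1] h-->[1,1] k-->[0,0]
  composite₂ = (0 0; 1 0)
Equal? equal; square commutes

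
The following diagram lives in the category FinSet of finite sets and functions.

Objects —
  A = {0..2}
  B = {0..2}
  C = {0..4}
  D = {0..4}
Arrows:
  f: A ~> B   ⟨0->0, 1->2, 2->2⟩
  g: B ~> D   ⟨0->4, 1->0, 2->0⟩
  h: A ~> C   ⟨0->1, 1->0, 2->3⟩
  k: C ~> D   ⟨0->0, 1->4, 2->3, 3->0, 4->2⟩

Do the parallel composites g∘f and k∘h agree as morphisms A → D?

Path 1 = f;g:
  0 f~>0 g~>4
  1 f~>2 g~>0
  2 f~>2 g~>0
  result₁ = ⟨0->4, 1->0, 2->0⟩
Path 2 = h;k:
  0 h~>1 k~>4
  1 h~>0 k~>0
  2 h~>3 k~>0
  result₂ = ⟨0->4, 1->0, 2->0⟩
Equal? same morphism ✓

Answer: COMMUTES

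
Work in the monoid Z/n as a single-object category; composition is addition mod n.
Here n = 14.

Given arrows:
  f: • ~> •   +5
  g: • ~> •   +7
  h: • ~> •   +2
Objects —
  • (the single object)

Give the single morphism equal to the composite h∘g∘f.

  0 +5≡5 +7≡12 +2≡0  (mod 14)
composite: +0

Answer: +0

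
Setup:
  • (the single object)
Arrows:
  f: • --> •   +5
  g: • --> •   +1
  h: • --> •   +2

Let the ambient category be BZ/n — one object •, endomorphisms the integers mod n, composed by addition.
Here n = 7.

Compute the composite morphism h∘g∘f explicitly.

Answer: +1

Derivation:
  0 +5≡5 +1≡6 +2≡1  (mod 7)
⟦path⟧: +1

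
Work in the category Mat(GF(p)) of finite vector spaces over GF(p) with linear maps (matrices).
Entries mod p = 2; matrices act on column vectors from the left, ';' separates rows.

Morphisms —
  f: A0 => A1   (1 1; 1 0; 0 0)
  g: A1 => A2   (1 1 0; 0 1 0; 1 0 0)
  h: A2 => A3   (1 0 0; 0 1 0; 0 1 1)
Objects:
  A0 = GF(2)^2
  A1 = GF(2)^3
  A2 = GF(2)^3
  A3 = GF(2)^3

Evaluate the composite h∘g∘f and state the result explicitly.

Answer: (0 1; 1 0; 0 1)

Derivation:
  e0=⟨1,0⟩ f=>⟨1,1,0⟩ g=>⟨0,1,1⟩ h=>⟨0,1,0⟩
  e1=⟨0,1⟩ f=>⟨1,0,0⟩ g=>⟨1,0,1⟩ h=>⟨1,0,1⟩
composite: (0 1; 1 0; 0 1)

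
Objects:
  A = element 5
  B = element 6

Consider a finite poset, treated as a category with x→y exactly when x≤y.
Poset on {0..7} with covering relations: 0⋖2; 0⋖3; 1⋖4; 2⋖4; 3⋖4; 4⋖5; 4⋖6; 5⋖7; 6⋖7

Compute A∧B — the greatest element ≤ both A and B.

Answer: A∧B = 4

Trace:
{x : x≤A ∧ x≤B} = {0,1,2,3,4}  (A=5, B=6)
  0 ≤ 4
  1 ≤ 4
  2 ≤ 4
  3 ≤ 4
  4 ≤ 4
glb = 4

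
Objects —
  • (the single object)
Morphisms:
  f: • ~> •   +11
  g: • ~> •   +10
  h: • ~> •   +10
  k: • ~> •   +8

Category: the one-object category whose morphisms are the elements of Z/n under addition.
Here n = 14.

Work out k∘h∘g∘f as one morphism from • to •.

Answer: +11

Work:
  0 +11≡11 +10≡7 +10≡3 +8≡11  (mod 14)
composite: +11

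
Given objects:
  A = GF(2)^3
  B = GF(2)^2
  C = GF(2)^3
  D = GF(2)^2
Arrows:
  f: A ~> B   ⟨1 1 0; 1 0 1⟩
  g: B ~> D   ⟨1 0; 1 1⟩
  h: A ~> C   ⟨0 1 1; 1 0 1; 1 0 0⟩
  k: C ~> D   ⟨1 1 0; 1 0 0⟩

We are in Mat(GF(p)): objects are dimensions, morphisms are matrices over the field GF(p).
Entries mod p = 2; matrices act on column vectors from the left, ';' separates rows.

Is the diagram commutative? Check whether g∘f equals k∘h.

Along f;g (path 1):
  e0=[1,0,0] f~>[1,1] g~>[1,0]
  e1=[0,1,0] f~>[1,0] g~>[1,1]
  e2=[0,0,1] f~>[0,1] g~>[0,1]
  composite₁ = ⟨1 1 0; 0 1 1⟩
Along h;k (path 2):
  e0=[1,0,0] h~>[0,1,1] k~>[1,0]
  e1=[0,1,0] h~>[1,0,0] k~>[1,1]
  e2=[0,0,1] h~>[1,1,0] k~>[0,1]
  composite₂ = ⟨1 1 0; 0 1 1⟩
Equal? YES — commutes

Answer: COMMUTES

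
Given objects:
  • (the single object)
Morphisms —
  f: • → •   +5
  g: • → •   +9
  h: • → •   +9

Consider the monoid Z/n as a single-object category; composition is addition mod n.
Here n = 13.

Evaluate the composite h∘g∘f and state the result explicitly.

Answer: +10

Trace:
  0 +5≡5 +9≡1 +9≡10  (mod 13)
result: +10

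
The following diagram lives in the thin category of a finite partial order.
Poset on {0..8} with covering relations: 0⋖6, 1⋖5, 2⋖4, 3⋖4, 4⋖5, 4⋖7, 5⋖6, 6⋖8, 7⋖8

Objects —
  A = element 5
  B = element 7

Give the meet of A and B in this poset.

{x : x<=A ∧ x<=B} = {2,3,4}  (A=5, B=7)
  2 <= 4
  3 <= 4
  4 <= 4
glb = 4

Answer: A∧B = 4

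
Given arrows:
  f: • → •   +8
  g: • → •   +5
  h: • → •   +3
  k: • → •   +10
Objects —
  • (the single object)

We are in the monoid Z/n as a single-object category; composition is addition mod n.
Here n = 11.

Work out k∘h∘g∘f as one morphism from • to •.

Answer: +4

Trace:
  0 +8≡8 +5≡2 +3≡5 +10≡4  (mod 11)
result: +4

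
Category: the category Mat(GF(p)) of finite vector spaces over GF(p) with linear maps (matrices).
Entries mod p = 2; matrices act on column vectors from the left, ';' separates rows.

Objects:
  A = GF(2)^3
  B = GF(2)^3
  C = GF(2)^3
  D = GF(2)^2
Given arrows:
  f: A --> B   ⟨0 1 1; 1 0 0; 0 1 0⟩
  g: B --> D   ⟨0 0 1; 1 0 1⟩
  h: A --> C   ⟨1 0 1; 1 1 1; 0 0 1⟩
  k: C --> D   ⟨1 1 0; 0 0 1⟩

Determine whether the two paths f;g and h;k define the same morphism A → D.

Answer: COMMUTES

Work:
1) trace f;g:
  e0=⟨1,0,0⟩ f-->⟨0,1,0⟩ g-->⟨0,0⟩
  e1=⟨0,1,0⟩ f-->⟨1,0,1⟩ g-->⟨1,0⟩
  e2=⟨0,0,1⟩ f-->⟨1,0,0⟩ g-->⟨0,1⟩
  ⟦path⟧₁ = ⟨0 1 0; 0 0 1⟩
2) trace h;k:
  e0=⟨1,0,0⟩ h-->⟨1,1,0⟩ k-->⟨0,0⟩
  e1=⟨0,1,0⟩ h-->⟨0,1,0⟩ k-->⟨1,0⟩
  e2=⟨0,0,1⟩ h-->⟨1,1,1⟩ k-->⟨0,1⟩
  ⟦path⟧₂ = ⟨0 1 0; 0 0 1⟩
Equal? YES — commutes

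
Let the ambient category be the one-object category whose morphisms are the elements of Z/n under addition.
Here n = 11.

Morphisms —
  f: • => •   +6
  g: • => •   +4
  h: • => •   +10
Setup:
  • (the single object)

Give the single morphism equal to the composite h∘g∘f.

Answer: +9

Work:
  0 +6≡6 +4≡10 +10≡9  (mod 11)
result: +9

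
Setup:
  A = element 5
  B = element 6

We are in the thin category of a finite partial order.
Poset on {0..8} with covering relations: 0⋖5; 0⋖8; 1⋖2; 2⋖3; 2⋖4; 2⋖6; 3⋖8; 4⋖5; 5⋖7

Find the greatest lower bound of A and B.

Answer: A∧B = 2

Derivation:
Common predecessors of 5,6: {1,2}
  1 <= 2
  2 <= 2
glb = 2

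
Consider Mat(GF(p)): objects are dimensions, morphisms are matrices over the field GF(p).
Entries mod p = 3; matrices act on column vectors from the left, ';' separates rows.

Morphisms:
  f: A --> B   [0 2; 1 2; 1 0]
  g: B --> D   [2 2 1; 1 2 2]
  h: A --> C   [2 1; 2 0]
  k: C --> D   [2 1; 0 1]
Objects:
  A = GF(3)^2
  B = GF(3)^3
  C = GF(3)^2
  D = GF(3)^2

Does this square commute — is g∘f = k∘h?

Answer: DOES NOT COMMUTE

Work:
1) trace f;g:
  e0=[1,0] f-->[0,1,1] g-->[0,1]
  e1=[0,1] f-->[2,2,0] g-->[2,0]
  result₁ = [0 2; 1 0]
2) trace h;k:
  e0=[1,0] h-->[2,2] k-->[0,2]
  e1=[0,1] h-->[1,0] k-->[2,0]
  result₂ = [0 2; 2 0]
Equal? differ; not commutative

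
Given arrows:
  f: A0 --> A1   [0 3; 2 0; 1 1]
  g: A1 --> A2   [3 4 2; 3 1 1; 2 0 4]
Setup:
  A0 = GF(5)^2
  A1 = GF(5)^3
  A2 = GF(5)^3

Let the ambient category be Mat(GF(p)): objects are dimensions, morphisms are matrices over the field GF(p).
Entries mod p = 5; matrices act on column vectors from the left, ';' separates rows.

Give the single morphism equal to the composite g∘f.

Answer: [0 1; 3 0; 4 0]

Derivation:
  e0=(1,0) f-->(0,2,1) g-->(0,3,4)
  e1=(0,1) f-->(3,0,1) g-->(1,0,0)
composite: [0 1; 3 0; 4 0]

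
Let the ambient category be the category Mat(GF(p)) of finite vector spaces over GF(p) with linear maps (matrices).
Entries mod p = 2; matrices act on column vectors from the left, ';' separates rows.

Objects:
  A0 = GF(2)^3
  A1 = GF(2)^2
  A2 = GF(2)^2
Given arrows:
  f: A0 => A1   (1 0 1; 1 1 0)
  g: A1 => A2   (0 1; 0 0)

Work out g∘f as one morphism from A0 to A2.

  e0=[1,0,0] f=>[1,1] g=>[1,0]
  e1=[0,1,0] f=>[0,1] g=>[1,0]
  e2=[0,0,1] f=>[1,0] g=>[0,0]
⟦path⟧: (1 1 0; 0 0 0)

Answer: (1 1 0; 0 0 0)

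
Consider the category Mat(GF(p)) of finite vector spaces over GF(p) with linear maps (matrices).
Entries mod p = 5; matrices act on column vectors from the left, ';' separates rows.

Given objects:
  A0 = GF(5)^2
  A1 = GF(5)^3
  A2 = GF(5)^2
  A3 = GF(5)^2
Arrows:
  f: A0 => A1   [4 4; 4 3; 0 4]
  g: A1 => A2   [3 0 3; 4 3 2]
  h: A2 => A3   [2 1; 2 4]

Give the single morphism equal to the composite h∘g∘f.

  e0=⟨1,0⟩ f=>⟨4,4,0⟩ g=>⟨2,3⟩ h=>⟨2,1⟩
  e1=⟨0,1⟩ f=>⟨4,3,4⟩ g=>⟨4,3⟩ h=>⟨1,0⟩
result: [2 1; 1 0]

Answer: [2 1; 1 0]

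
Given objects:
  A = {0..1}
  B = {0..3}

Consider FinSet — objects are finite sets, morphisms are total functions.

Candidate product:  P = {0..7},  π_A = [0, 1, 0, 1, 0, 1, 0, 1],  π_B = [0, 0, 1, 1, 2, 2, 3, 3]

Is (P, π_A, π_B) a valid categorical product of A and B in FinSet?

|A|·|B| = 2·4 = 8;  |P| = 8
Check the pairing map k ↦ (π_A(k), π_B(k)):
  0 -> (0,0)
  1 -> (1,0)
  2 -> (0,1)
  3 -> (1,1)
  4 -> (0,2)
  5 -> (1,2)
  6 -> (0,3)
  7 -> (1,3)
distinct pairs in image: 8 / 8 needed
  → bijection onto A×B; projections well-typed.

Answer: VALID PRODUCT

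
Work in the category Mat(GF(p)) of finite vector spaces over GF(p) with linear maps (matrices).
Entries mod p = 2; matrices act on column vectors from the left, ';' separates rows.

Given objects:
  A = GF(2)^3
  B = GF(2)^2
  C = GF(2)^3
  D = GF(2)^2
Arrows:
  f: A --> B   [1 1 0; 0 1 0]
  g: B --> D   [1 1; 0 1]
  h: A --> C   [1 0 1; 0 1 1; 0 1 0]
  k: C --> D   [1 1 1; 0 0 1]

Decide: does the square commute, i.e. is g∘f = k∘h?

Along f;g (path 1):
  e0=(1,0,0) f-->(1,0) g-->(1,0)
  e1=(0,1,0) f-->(1,1) g-->(0,1)
  e2=(0,0,1) f-->(0,0) g-->(0,0)
  result₁ = [1 0 0; 0 1 0]
Along h;k (path 2):
  e0=(1,0,0) h-->(1,0,0) k-->(1,0)
  e1=(0,1,0) h-->(0,1,1) k-->(0,1)
  e2=(0,0,1) h-->(1,1,0) k-->(0,0)
  result₂ = [1 0 0; 0 1 0]
Equal? same morphism ✓

Answer: COMMUTES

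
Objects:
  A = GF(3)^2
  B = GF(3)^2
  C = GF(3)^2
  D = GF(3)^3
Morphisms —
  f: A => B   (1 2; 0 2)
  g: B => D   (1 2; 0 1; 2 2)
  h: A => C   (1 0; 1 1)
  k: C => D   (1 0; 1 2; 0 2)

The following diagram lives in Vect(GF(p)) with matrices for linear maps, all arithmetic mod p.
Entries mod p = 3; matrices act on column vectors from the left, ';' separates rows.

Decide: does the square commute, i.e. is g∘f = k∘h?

Along f;g (path 1):
  e0=[1,0] f=>[1,0] g=>[1,0,2]
  e1=[0,1] f=>[2,2] g=>[0,2,2]
  composite₁ = (1 0; 0 2; 2 2)
Along h;k (path 2):
  e0=[1,0] h=>[1,1] k=>[1,0,2]
  e1=[0,1] h=>[0,1] k=>[0,2,2]
  composite₂ = (1 0; 0 2; 2 2)
Equal? same morphism ✓

Answer: COMMUTES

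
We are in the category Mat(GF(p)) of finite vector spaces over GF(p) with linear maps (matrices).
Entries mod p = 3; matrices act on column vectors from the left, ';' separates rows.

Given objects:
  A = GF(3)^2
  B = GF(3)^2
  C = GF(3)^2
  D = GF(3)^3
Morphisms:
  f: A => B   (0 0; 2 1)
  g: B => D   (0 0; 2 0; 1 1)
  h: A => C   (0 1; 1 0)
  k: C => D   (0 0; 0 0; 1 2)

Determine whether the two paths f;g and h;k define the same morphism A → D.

Answer: COMMUTES

Work:
Along f;g (path 1):
  e0=[1,0] f=>[0,2] g=>[0,0,2]
  e1=[0,1] f=>[0,1] g=>[0,0,1]
  ⟦path⟧₁ = (0 0; 0 0; 2 1)
Along h;k (path 2):
  e0=[1,0] h=>[0,1] k=>[0,0,2]
  e1=[0,1] h=>[1,0] k=>[0,0,1]
  ⟦path⟧₂ = (0 0; 0 0; 2 1)
Equal? YES — commutes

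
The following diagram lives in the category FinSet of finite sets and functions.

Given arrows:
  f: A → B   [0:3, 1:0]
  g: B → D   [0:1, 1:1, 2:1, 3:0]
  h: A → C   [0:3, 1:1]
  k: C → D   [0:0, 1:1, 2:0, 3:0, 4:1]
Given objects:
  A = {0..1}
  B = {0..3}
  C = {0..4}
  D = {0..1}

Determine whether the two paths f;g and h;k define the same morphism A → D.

Answer: COMMUTES

Work:
Along f;g (path 1):
  0 f→3 g→0
  1 f→0 g→1
  ⟦path⟧₁ = [0:0, 1:1]
Along h;k (path 2):
  0 h→3 k→0
  1 h→1 k→1
  ⟦path⟧₂ = [0:0, 1:1]
Equal? equal; square commutes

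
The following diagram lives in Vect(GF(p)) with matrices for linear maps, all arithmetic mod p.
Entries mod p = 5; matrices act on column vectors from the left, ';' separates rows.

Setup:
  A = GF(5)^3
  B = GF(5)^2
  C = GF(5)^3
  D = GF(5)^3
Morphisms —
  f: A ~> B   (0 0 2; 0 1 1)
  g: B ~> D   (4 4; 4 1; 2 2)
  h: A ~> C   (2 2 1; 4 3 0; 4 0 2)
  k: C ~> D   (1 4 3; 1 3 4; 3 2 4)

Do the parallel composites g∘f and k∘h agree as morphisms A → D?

1) trace f;g:
  e0=[1,0,0] f~>[0,0] g~>[0,0,0]
  e1=[0,1,0] f~>[0,1] g~>[4,1,2]
  e2=[0,0,1] f~>[2,1] g~>[2,4,1]
  result₁ = (0 4 2; 0 1 4; 0 2 1)
2) trace h;k:
  e0=[1,0,0] h~>[2,4,4] k~>[0,0,0]
  e1=[0,1,0] h~>[2,3,0] k~>[4,1,2]
  e2=[0,0,1] h~>[1,0,2] k~>[2,4,1]
  result₂ = (0 4 2; 0 1 4; 0 2 1)
Equal? same morphism ✓

Answer: COMMUTES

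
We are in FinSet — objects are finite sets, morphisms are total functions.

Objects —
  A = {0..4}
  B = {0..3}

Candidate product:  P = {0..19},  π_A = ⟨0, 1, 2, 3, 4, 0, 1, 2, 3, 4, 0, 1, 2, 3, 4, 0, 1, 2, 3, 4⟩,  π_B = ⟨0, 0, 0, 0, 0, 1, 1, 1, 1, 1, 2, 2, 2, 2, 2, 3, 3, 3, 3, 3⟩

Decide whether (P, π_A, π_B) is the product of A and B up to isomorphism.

Answer: VALID PRODUCT

Work:
|A|·|B| = 5·4 = 20;  |P| = 20
Check the pairing map k ↦ (π_A(k), π_B(k)):
  0 -> (0,0)
  1 -> (1,0)
  2 -> (2,0)
  3 -> (3,0)
  4 -> (4,0)
  5 -> (0,1)
  6 -> (1,1)
  7 -> (2,1)
  8 -> (3,1)
  9 -> (4,1)
  10 -> (0,2)
  11 -> (1,2)
  12 -> (2,2)
  13 -> (3,2)
  14 -> (4,2)
  15 -> (0,3)
  16 -> (1,3)
  17 -> (2,3)
  18 -> (3,3)
  19 -> (4,3)
distinct pairs in image: 20 / 20 needed
  → bijection onto A×B; projections well-typed.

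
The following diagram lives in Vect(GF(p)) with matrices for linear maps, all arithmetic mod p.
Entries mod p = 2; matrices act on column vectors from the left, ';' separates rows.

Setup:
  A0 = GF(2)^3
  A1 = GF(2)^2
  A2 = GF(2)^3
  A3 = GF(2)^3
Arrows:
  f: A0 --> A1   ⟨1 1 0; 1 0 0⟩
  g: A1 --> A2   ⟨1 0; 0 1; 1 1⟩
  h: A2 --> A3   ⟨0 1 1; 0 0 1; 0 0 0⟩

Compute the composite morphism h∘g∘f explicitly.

Answer: ⟨1 1 0; 0 1 0; 0 0 0⟩

Trace:
  e0=(1,0,0) f-->(1,1) g-->(1,1,0) h-->(1,0,0)
  e1=(0,1,0) f-->(1,0) g-->(1,0,1) h-->(1,1,0)
  e2=(0,0,1) f-->(0,0) g-->(0,0,0) h-->(0,0,0)
composite: ⟨1 1 0; 0 1 0; 0 0 0⟩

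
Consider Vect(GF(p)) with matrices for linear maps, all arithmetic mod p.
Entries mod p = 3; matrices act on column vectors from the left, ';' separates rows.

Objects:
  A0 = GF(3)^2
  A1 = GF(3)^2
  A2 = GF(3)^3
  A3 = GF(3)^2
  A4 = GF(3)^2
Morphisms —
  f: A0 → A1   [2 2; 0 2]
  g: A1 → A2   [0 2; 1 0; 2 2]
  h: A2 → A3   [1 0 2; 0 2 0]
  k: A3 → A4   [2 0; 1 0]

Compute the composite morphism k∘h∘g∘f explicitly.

  e0=⟨1,0⟩ f→⟨2,0⟩ g→⟨0,2,1⟩ h→⟨2,1⟩ k→⟨1,2⟩
  e1=⟨0,1⟩ f→⟨2,2⟩ g→⟨1,2,2⟩ h→⟨2,1⟩ k→⟨1,2⟩
⟦path⟧: [1 1; 2 2]

Answer: [1 1; 2 2]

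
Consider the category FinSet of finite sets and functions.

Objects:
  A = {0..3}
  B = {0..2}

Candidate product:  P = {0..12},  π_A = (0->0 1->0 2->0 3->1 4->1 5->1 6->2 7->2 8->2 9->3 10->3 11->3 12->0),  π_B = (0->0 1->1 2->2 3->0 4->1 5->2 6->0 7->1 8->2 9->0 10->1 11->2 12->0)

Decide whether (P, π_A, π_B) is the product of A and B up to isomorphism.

|A|·|B| = 4·3 = 12;  |P| = 13
  → cardinalities differ; no bijection possible.

Answer: NOT A VALID PRODUCT — |P|=13 ≠ |A|·|B|=12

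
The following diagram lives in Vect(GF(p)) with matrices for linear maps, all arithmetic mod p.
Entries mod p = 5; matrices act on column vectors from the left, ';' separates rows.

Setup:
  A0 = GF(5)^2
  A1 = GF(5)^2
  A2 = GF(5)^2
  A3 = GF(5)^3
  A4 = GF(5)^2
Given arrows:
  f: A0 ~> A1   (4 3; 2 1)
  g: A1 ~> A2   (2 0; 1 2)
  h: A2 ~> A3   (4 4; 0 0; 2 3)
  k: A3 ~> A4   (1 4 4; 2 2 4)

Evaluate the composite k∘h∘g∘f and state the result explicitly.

  e0=(1,0) f~>(4,2) g~>(3,3) h~>(4,0,0) k~>(4,3)
  e1=(0,1) f~>(3,1) g~>(1,0) h~>(4,0,2) k~>(2,1)
result: (4 2; 3 1)

Answer: (4 2; 3 1)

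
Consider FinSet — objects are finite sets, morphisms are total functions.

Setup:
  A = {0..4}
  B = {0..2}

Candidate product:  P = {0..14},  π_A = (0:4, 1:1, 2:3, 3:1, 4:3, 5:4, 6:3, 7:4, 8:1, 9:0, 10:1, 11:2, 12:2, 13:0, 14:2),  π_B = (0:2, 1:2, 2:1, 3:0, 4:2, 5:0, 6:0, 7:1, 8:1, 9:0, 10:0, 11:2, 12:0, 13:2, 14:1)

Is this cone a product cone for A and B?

Answer: NOT A VALID PRODUCT — duplicate pair at indices 10,3

Derivation:
|A|·|B| = 5·3 = 15;  |P| = 15
Check the pairing map k ↦ (π_A(k), π_B(k)):
  0 : (4,2)
  1 : (1,2)
  2 : (3,1)
  3 : (1,0)
  4 : (3,2)
  5 : (4,0)
  6 : (3,0)
  7 : (4,1)
  8 : (1,1)
  9 : (0,0)
  10 : (1,0)  ✗ repeats pair of k=3
  11 : (2,2)
  12 : (2,0)
  13 : (0,2)
  14 : (2,1)
distinct pairs in image: 14 / 15 needed
  → (1,0) hit at k=3 and k=10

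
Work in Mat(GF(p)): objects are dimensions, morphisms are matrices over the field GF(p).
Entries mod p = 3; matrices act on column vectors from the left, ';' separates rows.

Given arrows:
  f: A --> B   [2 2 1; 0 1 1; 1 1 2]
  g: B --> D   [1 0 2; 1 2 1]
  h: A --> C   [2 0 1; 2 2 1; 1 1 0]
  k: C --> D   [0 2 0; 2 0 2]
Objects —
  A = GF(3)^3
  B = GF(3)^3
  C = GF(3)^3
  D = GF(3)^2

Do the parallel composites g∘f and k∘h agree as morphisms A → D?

Answer: COMMUTES

Work:
1) trace f;g:
  e0=[1,0,0] f-->[2,0,1] g-->[1,0]
  e1=[0,1,0] f-->[2,1,1] g-->[1,2]
  e2=[0,0,1] f-->[1,1,2] g-->[2,2]
  composite₁ = [1 1 2; 0 2 2]
2) trace h;k:
  e0=[1,0,0] h-->[2,2,1] k-->[1,0]
  e1=[0,1,0] h-->[0,2,1] k-->[1,2]
  e2=[0,0,1] h-->[1,1,0] k-->[2,2]
  composite₂ = [1 1 2; 0 2 2]
Equal? same morphism ✓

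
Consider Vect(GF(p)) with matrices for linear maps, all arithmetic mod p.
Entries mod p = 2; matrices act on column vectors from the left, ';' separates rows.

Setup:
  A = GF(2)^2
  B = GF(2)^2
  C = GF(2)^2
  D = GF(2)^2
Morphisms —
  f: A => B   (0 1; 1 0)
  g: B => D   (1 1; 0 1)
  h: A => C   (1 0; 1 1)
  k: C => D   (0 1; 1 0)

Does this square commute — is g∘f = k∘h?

Along f;g (path 1):
  e0=⟨1,0⟩ f=>⟨0,1⟩ g=>⟨1,1⟩
  e1=⟨0,1⟩ f=>⟨1,0⟩ g=>⟨1,0⟩
  ⟦path⟧₁ = (1 1; 1 0)
Along h;k (path 2):
  e0=⟨1,0⟩ h=>⟨1,1⟩ k=>⟨1,1⟩
  e1=⟨0,1⟩ h=>⟨0,1⟩ k=>⟨1,0⟩
  ⟦path⟧₂ = (1 1; 1 0)
Equal? same morphism ✓

Answer: COMMUTES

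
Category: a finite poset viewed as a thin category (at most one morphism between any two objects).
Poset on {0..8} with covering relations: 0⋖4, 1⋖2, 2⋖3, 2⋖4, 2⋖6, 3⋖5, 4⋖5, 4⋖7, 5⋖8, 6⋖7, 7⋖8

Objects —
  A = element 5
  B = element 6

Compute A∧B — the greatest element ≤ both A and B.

Common predecessors of 5,6: {1,2}
  1 ≤ 2
  2 ≤ 2
glb = 2

Answer: A∧B = 2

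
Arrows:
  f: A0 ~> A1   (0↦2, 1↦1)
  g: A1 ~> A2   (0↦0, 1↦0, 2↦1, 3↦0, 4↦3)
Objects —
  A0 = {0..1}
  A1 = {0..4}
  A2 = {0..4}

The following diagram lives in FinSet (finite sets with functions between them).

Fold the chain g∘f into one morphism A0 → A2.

Answer: (0↦1, 1↦0)

Work:
  0 f~>2 g~>1
  1 f~>1 g~>0
result: (0↦1, 1↦0)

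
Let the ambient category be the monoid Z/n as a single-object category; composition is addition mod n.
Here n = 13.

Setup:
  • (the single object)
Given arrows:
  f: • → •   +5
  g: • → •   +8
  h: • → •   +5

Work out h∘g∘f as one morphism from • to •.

  0 +5≡5 +8≡0 +5≡5  (mod 13)
composite: +5

Answer: +5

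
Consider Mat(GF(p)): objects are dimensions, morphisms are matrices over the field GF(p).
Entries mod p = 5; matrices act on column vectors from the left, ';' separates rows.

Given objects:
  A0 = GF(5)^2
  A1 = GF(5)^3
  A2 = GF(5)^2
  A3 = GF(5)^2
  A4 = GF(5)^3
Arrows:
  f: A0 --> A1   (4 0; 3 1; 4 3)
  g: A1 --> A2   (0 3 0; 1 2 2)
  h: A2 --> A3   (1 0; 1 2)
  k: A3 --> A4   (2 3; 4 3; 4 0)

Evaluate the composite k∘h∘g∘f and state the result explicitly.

  e0=⟨1,0⟩ f-->⟨4,3,4⟩ g-->⟨4,3⟩ h-->⟨4,0⟩ k-->⟨3,1,1⟩
  e1=⟨0,1⟩ f-->⟨0,1,3⟩ g-->⟨3,3⟩ h-->⟨3,4⟩ k-->⟨3,4,2⟩
result: (3 3; 1 4; 1 2)

Answer: (3 3; 1 4; 1 2)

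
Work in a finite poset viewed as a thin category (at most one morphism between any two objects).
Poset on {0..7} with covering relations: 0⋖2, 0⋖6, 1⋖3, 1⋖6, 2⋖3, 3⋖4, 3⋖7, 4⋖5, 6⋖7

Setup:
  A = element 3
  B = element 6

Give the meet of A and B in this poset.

Answer: NO MEET EXISTS

Derivation:
Common predecessors of 3,6: {0,1}
  maximal lower bounds 0 and 1 are incomparable: neither 0⊑1 nor 1⊑0
→ no greatest lower bound exists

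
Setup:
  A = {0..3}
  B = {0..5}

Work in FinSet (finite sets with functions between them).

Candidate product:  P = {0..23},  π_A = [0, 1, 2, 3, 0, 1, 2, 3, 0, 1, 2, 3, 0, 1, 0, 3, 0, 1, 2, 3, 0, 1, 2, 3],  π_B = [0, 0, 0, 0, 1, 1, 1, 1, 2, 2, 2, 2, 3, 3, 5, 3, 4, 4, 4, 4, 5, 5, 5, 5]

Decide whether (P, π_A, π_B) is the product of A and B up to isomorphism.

Answer: NOT A VALID PRODUCT — duplicate pair at indices 20,14

Trace:
|A|·|B| = 4·6 = 24;  |P| = 24
Check the pairing map k ↦ (π_A(k), π_B(k)):
  0 ↦ (0,0)
  1 ↦ (1,0)
  2 ↦ (2,0)
  3 ↦ (3,0)
  4 ↦ (0,1)
  5 ↦ (1,1)
  6 ↦ (2,1)
  7 ↦ (3,1)
  8 ↦ (0,2)
  9 ↦ (1,2)
  10 ↦ (2,2)
  11 ↦ (3,2)
  12 ↦ (0,3)
  13 ↦ (1,3)
  14 ↦ (0,5)
  15 ↦ (3,3)
  16 ↦ (0,4)
  17 ↦ (1,4)
  18 ↦ (2,4)
  19 ↦ (3,4)
  20 ↦ (0,5)  ✗ repeats pair of k=14
  21 ↦ (1,5)
  22 ↦ (2,5)
  23 ↦ (3,5)
distinct pairs in image: 23 / 24 needed
  → (0,5) hit at k=14 and k=20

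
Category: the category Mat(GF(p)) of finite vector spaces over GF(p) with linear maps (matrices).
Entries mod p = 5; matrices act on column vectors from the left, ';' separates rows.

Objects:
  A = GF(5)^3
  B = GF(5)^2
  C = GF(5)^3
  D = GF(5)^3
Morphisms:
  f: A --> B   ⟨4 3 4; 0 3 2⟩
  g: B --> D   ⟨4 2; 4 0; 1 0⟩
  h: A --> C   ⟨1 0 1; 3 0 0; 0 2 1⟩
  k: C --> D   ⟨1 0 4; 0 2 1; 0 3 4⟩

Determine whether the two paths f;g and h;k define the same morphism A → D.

Answer: COMMUTES

Derivation:
1) trace f;g:
  e0=(1,0,0) f-->(4,0) g-->(1,1,4)
  e1=(0,1,0) f-->(3,3) g-->(3,2,3)
  e2=(0,0,1) f-->(4,2) g-->(0,1,4)
  composite₁ = ⟨1 3 0; 1 2 1; 4 3 4⟩
2) trace h;k:
  e0=(1,0,0) h-->(1,3,0) k-->(1,1,4)
  e1=(0,1,0) h-->(0,0,2) k-->(3,2,3)
  e2=(0,0,1) h-->(1,0,1) k-->(0,1,4)
  composite₂ = ⟨1 3 0; 1 2 1; 4 3 4⟩
Equal? equal; square commutes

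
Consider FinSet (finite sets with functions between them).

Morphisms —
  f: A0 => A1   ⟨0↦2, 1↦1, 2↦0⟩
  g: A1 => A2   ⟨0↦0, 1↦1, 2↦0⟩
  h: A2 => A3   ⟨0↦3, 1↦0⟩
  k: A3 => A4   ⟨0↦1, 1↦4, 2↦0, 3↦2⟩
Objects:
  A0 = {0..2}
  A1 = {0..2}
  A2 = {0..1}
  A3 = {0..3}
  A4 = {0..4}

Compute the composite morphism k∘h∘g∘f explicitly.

  0 f=>2 g=>0 h=>3 k=>2
  1 f=>1 g=>1 h=>0 k=>1
  2 f=>0 g=>0 h=>3 k=>2
composite: ⟨0↦2, 1↦1, 2↦2⟩

Answer: ⟨0↦2, 1↦1, 2↦2⟩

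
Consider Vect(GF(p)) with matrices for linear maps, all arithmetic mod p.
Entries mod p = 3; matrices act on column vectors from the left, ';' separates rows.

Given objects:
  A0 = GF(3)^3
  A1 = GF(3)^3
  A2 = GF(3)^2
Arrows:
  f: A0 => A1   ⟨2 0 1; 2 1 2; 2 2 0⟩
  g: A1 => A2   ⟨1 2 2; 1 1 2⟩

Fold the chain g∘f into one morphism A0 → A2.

  e0=⟨1,0,0⟩ f=>⟨2,2,2⟩ g=>⟨1,2⟩
  e1=⟨0,1,0⟩ f=>⟨0,1,2⟩ g=>⟨0,2⟩
  e2=⟨0,0,1⟩ f=>⟨1,2,0⟩ g=>⟨2,0⟩
result: ⟨1 0 2; 2 2 0⟩

Answer: ⟨1 0 2; 2 2 0⟩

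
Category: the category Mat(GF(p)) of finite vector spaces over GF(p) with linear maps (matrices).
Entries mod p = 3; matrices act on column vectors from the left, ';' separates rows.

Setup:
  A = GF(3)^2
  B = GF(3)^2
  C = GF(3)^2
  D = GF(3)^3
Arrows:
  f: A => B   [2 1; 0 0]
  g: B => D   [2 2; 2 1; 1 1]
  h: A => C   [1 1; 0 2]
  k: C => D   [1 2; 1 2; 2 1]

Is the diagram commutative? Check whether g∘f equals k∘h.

Path 1 = f;g:
  e0=⟨1,0⟩ f=>⟨2,0⟩ g=>⟨1,1,2⟩
  e1=⟨0,1⟩ f=>⟨1,0⟩ g=>⟨2,2,1⟩
  ⟦path⟧₁ = [1 2; 1 2; 2 1]
Path 2 = h;k:
  e0=⟨1,0⟩ h=>⟨1,0⟩ k=>⟨1,1,2⟩
  e1=⟨0,1⟩ h=>⟨1,2⟩ k=>⟨2,2,1⟩
  ⟦path⟧₂ = [1 2; 1 2; 2 1]
Equal? YES — commutes

Answer: COMMUTES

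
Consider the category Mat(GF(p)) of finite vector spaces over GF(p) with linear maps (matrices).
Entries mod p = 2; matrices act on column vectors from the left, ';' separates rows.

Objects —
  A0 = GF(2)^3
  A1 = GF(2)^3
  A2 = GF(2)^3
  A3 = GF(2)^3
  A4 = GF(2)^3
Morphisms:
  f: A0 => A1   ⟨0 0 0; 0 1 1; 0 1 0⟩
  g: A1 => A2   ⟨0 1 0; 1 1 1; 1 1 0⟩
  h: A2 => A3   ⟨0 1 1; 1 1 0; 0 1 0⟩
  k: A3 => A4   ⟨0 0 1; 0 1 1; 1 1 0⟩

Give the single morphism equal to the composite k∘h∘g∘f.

  e0=⟨1,0,0⟩ f=>⟨0,0,0⟩ g=>⟨0,0,0⟩ h=>⟨0,0,0⟩ k=>⟨0,0,0⟩
  e1=⟨0,1,0⟩ f=>⟨0,1,1⟩ g=>⟨1,0,1⟩ h=>⟨1,1,0⟩ k=>⟨0,1,0⟩
  e2=⟨0,0,1⟩ f=>⟨0,1,0⟩ g=>⟨1,1,1⟩ h=>⟨0,0,1⟩ k=>⟨1,1,0⟩
result: ⟨0 0 1; 0 1 1; 0 0 0⟩

Answer: ⟨0 0 1; 0 1 1; 0 0 0⟩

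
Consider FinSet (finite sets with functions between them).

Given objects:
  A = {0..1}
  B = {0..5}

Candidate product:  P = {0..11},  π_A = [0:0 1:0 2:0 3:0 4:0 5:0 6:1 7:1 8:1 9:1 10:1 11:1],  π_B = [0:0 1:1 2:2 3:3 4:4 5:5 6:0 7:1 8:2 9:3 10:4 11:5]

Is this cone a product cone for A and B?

|A|·|B| = 2·6 = 12;  |P| = 12
Check the pairing map k ↦ (π_A(k), π_B(k)):
  0 : (0,0)
  1 : (0,1)
  2 : (0,2)
  3 : (0,3)
  4 : (0,4)
  5 : (0,5)
  6 : (1,0)
  7 : (1,1)
  8 : (1,2)
  9 : (1,3)
  10 : (1,4)
  11 : (1,5)
distinct pairs in image: 12 / 12 needed
  → bijection onto A×B; projections well-typed.

Answer: VALID PRODUCT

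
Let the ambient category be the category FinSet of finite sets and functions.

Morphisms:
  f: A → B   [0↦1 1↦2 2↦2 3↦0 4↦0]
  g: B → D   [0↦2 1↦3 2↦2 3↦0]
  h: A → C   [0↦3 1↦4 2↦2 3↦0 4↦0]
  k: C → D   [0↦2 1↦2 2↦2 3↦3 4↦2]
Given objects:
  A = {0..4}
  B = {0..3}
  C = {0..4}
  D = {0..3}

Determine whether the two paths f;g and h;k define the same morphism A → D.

Path 1 = f;g:
  0 f→1 g→3
  1 f→2 g→2
  2 f→2 g→2
  3 f→0 g→2
  4 f→0 g→2
  result₁ = [0↦3 1↦2 2↦2 3↦2 4↦2]
Path 2 = h;k:
  0 h→3 k→3
  1 h→4 k→2
  2 h→2 k→2
  3 h→0 k→2
  4 h→0 k→2
  result₂ = [0↦3 1↦2 2↦2 3↦2 4↦2]
Equal? YES — commutes

Answer: COMMUTES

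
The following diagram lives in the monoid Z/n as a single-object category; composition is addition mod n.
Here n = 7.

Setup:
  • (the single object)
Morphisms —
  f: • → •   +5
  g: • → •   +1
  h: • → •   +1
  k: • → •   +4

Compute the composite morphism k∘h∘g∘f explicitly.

Answer: +4

Work:
  0 +5≡5 +1≡6 +1≡0 +4≡4  (mod 7)
result: +4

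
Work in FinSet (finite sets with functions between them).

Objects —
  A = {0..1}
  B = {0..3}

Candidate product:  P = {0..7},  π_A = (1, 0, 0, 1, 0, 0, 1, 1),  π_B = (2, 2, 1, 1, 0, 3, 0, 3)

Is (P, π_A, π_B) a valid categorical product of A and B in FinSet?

|A|·|B| = 2·4 = 8;  |P| = 8
Check the pairing map k ↦ (π_A(k), π_B(k)):
  0 -> (1,2)
  1 -> (0,2)
  2 -> (0,1)
  3 -> (1,1)
  4 -> (0,0)
  5 -> (0,3)
  6 -> (1,0)
  7 -> (1,3)
distinct pairs in image: 8 / 8 needed
  → bijection onto A×B; projections well-typed.

Answer: VALID PRODUCT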